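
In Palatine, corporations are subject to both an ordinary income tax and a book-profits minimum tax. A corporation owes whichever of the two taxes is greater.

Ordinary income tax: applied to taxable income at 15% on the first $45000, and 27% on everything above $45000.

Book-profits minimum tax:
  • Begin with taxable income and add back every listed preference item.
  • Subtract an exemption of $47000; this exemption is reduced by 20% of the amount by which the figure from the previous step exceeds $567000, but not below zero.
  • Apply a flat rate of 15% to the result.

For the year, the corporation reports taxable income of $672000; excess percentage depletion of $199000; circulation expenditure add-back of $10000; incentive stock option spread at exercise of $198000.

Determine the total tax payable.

Book-profits minimum tax:
  Adjusted income: $672000 + $199000 + $10000 + $198000 = $1079000
  Exemption: 20% × ($1079000 − $567000) = $102400 ≥ $47000, so the exemption is fully phased out
  Base: $1079000 − $0 = $1079000
  $1079000 × 15% = $161850

Ordinary income tax:
  $45000 × 15% = $6750
  $627000 × 27% = $169290
  → $176040

$176040 > $161850, so the ordinary income tax governs.

$176040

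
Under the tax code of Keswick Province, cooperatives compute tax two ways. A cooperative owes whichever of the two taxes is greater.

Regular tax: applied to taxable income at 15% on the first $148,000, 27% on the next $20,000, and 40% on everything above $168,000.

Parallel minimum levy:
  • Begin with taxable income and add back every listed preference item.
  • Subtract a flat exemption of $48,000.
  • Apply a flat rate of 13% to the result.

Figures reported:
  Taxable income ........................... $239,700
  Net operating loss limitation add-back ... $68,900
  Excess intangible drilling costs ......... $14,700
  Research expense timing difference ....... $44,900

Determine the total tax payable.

$56,280

Parallel minimum levy:
  Adjusted income: $239,700 + $68,900 + $14,700 + $44,900 = $368,200
  Less exemption $48,000 → base $320,200
  $320,200 × 13% = $41,626

Regular tax:
  $148,000 × 15% = $22,200
  $20,000 × 27% = $5,400
  $71,700 × 40% = $28,680
  → $56,280

$56,280 > $41,626, so the regular tax governs.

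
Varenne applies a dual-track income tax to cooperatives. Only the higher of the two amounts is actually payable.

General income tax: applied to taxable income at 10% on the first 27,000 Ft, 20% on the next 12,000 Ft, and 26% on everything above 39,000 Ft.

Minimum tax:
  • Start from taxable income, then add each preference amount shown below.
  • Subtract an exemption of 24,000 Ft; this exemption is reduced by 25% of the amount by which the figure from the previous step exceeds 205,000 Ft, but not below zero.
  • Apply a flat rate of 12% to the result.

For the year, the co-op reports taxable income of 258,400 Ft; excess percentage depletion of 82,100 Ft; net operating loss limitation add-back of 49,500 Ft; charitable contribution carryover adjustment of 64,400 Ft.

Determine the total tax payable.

62,144 Ft

Minimum tax:
  Adjusted income: 258,400 Ft + 82,100 Ft + 49,500 Ft + 64,400 Ft = 454,400 Ft
  Exemption: 25% × (454,400 Ft − 205,000 Ft) = 62,350 Ft ≥ 24,000 Ft, so the exemption is fully phased out
  Base: 454,400 Ft − 0 Ft = 454,400 Ft
  454,400 Ft × 12% = 54,528 Ft

General income tax:
  27,000 Ft × 10% = 2,700 Ft
  12,000 Ft × 20% = 2,400 Ft
  219,400 Ft × 26% = 57,044 Ft
  → 62,144 Ft

62,144 Ft > 54,528 Ft, so the general income tax governs.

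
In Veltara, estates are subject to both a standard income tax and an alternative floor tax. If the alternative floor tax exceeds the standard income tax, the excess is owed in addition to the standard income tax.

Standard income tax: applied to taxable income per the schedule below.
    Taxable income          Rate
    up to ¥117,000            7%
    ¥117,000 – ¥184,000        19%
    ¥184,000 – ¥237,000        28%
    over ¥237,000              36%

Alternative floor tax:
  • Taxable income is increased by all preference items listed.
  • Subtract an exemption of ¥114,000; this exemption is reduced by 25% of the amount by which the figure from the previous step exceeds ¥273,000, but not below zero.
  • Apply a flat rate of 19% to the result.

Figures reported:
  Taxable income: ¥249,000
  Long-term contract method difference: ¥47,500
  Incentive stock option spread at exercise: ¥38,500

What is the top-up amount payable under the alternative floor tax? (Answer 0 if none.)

Standard income tax:
  ¥117,000 × 7% = ¥8,190
  ¥67,000 × 19% = ¥12,730
  ¥53,000 × 28% = ¥14,840
  ¥12,000 × 36% = ¥4,320
  → ¥40,080

Alternative floor tax:
  Adjusted income: ¥249,000 + ¥47,500 + ¥38,500 = ¥335,000
  Exemption: ¥114,000 − 25% × (¥335,000 − ¥273,000) = ¥114,000 − ¥15,500 = ¥98,500
  Base: ¥335,000 − ¥98,500 = ¥236,500
  ¥236,500 × 19% = ¥44,935

Excess of alternative floor tax over standard income tax: ¥44,935 − ¥40,080 = ¥4,855.

¥4,855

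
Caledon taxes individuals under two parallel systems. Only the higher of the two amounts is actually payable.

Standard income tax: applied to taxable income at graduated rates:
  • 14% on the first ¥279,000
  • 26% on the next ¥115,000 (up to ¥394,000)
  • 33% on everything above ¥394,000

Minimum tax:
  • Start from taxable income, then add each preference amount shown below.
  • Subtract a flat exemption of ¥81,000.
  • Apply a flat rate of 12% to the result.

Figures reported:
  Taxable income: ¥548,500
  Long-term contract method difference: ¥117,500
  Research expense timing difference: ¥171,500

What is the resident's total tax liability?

Minimum tax:
  Adjusted income: ¥548,500 + ¥117,500 + ¥171,500 = ¥837,500
  Less exemption ¥81,000 → base ¥756,500
  ¥756,500 × 12% = ¥90,780

Standard income tax:
  ¥279,000 × 14% = ¥39,060
  ¥115,000 × 26% = ¥29,900
  ¥154,500 × 33% = ¥50,985
  → ¥119,945

¥119,945 > ¥90,780, so the standard income tax governs.

¥119,945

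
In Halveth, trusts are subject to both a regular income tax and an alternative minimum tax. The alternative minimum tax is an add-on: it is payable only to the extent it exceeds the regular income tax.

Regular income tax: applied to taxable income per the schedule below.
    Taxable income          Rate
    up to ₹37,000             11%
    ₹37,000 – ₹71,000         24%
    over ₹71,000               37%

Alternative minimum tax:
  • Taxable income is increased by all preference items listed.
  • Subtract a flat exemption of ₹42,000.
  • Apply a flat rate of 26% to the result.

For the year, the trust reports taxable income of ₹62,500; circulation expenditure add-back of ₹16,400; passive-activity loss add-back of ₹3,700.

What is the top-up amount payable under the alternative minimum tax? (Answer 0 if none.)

₹366

Alternative minimum tax:
  Adjusted income: ₹62,500 + ₹16,400 + ₹3,700 = ₹82,600
  Less exemption ₹42,000 → base ₹40,600
  ₹40,600 × 26% = ₹10,556

Regular income tax:
  ₹37,000 × 11% = ₹4,070
  ₹25,500 × 24% = ₹6,120
  → ₹10,190

Excess of alternative minimum tax over regular income tax: ₹10,556 − ₹10,190 = ₹366.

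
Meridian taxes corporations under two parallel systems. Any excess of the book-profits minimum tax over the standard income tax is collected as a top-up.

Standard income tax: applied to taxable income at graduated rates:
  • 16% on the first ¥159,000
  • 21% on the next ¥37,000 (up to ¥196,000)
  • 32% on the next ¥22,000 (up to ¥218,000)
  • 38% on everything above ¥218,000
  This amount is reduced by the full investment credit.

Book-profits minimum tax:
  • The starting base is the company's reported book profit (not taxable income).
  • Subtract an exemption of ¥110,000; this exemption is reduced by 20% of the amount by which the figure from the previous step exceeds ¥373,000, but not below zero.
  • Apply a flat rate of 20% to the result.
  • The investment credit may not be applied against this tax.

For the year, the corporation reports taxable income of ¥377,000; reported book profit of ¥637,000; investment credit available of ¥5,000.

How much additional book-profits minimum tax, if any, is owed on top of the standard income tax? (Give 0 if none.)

Standard income tax:
  ¥159,000 × 16% = ¥25,440
  ¥37,000 × 21% = ¥7,770
  ¥22,000 × 32% = ¥7,040
  ¥159,000 × 38% = ¥60,420
  → ¥100,670
  Less investment credit ¥5,000 → ¥95,670

Book-profits minimum tax:
  Base (reported book profit): ¥637,000
  Exemption: ¥110,000 − 20% × (¥637,000 − ¥373,000) = ¥110,000 − ¥52,800 = ¥57,200
  Base: ¥637,000 − ¥57,200 = ¥579,800
  ¥579,800 × 20% = ¥115,960

Excess of book-profits minimum tax over standard income tax: ¥115,960 − ¥95,670 = ¥20,290.

¥20,290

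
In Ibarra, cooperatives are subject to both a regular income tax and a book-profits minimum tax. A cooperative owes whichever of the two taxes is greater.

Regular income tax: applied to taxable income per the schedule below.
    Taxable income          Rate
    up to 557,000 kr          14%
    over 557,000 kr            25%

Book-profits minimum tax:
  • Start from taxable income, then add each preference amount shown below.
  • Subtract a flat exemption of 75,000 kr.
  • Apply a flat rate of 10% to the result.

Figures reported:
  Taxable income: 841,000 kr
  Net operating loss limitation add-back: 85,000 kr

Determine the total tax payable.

148,980 kr

Book-profits minimum tax:
  Adjusted income: 841,000 kr + 85,000 kr = 926,000 kr
  Less exemption 75,000 kr → base 851,000 kr
  851,000 kr × 10% = 85,100 kr

Regular income tax:
  557,000 kr × 14% = 77,980 kr
  284,000 kr × 25% = 71,000 kr
  → 148,980 kr

148,980 kr > 85,100 kr, so the regular income tax governs.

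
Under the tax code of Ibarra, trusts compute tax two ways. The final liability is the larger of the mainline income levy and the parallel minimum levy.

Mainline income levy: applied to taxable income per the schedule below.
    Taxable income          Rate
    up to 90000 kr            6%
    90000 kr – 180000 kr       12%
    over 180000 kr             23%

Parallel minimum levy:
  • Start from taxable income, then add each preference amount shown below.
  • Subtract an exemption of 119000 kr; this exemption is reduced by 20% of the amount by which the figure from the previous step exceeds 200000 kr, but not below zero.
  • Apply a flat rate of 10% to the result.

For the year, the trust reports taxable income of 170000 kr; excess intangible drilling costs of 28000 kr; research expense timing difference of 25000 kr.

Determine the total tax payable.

15000 kr

Parallel minimum levy:
  Adjusted income: 170000 kr + 28000 kr + 25000 kr = 223000 kr
  Exemption: 119000 kr − 20% × (223000 kr − 200000 kr) = 119000 kr − 4600 kr = 114400 kr
  Base: 223000 kr − 114400 kr = 108600 kr
  108600 kr × 10% = 10860 kr

Mainline income levy:
  90000 kr × 6% = 5400 kr
  80000 kr × 12% = 9600 kr
  → 15000 kr

15000 kr > 10860 kr, so the mainline income levy governs.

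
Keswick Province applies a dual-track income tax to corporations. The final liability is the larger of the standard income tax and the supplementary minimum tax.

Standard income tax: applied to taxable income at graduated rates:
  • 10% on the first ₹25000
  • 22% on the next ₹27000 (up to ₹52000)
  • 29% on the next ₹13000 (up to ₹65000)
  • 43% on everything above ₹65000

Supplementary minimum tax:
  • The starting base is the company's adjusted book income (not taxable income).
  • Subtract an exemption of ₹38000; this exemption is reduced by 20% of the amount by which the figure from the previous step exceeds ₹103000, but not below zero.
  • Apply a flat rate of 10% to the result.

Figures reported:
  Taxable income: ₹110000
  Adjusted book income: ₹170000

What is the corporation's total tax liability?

Standard income tax:
  ₹25000 × 10% = ₹2500
  ₹27000 × 22% = ₹5940
  ₹13000 × 29% = ₹3770
  ₹45000 × 43% = ₹19350
  → ₹31560

Supplementary minimum tax:
  Base (adjusted book income): ₹170000
  Exemption: ₹38000 − 20% × (₹170000 − ₹103000) = ₹38000 − ₹13400 = ₹24600
  Base: ₹170000 − ₹24600 = ₹145400
  ₹145400 × 10% = ₹14540

₹31560 > ₹14540, so the standard income tax governs.

₹31560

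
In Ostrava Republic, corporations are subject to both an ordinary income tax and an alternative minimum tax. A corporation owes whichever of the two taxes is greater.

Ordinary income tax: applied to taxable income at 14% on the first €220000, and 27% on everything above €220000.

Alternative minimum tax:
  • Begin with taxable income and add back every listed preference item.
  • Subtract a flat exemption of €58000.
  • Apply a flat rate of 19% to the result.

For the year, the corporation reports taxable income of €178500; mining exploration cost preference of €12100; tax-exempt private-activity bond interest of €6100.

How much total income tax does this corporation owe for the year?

€26353

Alternative minimum tax:
  Adjusted income: €178500 + €12100 + €6100 = €196700
  Less exemption €58000 → base €138700
  €138700 × 19% = €26353

Ordinary income tax:
  €178500 × 14% = €24990

€26353 > €24990, so the alternative minimum tax is the binding amount.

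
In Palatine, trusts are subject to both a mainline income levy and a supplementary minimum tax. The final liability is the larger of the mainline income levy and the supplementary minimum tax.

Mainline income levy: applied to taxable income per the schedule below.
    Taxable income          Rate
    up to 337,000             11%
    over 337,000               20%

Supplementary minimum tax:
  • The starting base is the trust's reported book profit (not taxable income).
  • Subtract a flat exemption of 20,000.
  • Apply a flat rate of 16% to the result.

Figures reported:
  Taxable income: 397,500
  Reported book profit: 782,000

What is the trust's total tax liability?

121,920

Mainline income levy:
  337,000 × 11% = 37,070
  60,500 × 20% = 12,100
  → 49,170

Supplementary minimum tax:
  Base (reported book profit): 782,000
  Less exemption 20,000 → base 762,000
  762,000 × 16% = 121,920

121,920 > 49,170, so the supplementary minimum tax is the binding amount.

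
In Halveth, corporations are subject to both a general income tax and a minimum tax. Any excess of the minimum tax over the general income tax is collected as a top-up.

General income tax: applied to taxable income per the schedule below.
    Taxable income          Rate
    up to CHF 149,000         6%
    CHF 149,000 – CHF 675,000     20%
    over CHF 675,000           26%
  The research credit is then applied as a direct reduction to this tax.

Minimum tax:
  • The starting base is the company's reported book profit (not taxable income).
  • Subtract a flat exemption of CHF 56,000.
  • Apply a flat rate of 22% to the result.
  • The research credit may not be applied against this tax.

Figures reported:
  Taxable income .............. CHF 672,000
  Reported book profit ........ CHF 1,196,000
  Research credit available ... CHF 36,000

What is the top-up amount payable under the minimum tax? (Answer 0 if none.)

CHF 173,260

General income tax:
  CHF 149,000 × 6% = CHF 8,940
  CHF 523,000 × 20% = CHF 104,600
  → CHF 113,540
  Less research credit CHF 36,000 → CHF 77,540

Minimum tax:
  Base (reported book profit): CHF 1,196,000
  Less exemption CHF 56,000 → base CHF 1,140,000
  CHF 1,140,000 × 22% = CHF 250,800

Excess of minimum tax over general income tax: CHF 250,800 − CHF 77,540 = CHF 173,260.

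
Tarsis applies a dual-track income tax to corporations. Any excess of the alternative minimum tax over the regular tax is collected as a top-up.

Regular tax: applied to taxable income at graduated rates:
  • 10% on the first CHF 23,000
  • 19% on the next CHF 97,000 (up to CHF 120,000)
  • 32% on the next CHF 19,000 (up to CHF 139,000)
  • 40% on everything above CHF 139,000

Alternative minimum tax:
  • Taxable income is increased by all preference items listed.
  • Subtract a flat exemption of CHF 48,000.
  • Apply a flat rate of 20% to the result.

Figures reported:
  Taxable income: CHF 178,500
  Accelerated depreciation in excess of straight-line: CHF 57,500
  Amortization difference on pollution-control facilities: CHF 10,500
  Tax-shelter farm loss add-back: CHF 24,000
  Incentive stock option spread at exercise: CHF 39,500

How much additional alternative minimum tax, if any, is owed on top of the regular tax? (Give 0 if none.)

CHF 9,790

Regular tax:
  CHF 23,000 × 10% = CHF 2,300
  CHF 97,000 × 19% = CHF 18,430
  CHF 19,000 × 32% = CHF 6,080
  CHF 39,500 × 40% = CHF 15,800
  → CHF 42,610

Alternative minimum tax:
  Adjusted income: CHF 178,500 + CHF 57,500 + CHF 10,500 + CHF 24,000 + CHF 39,500 = CHF 310,000
  Less exemption CHF 48,000 → base CHF 262,000
  CHF 262,000 × 20% = CHF 52,400

Excess of alternative minimum tax over regular tax: CHF 52,400 − CHF 42,610 = CHF 9,790.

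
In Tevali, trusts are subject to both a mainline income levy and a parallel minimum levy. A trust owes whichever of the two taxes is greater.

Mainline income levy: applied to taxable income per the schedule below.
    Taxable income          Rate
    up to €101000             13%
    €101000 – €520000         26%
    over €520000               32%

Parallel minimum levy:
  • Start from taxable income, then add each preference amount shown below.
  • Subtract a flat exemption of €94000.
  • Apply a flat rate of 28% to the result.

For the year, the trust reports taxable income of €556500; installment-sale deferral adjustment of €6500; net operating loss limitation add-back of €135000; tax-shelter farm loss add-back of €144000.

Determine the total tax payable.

Mainline income levy:
  €101000 × 13% = €13130
  €419000 × 26% = €108940
  €36500 × 32% = €11680
  → €133750

Parallel minimum levy:
  Adjusted income: €556500 + €6500 + €135000 + €144000 = €842000
  Less exemption €94000 → base €748000
  €748000 × 28% = €209440

€209440 > €133750, so the parallel minimum levy is the binding amount.

€209440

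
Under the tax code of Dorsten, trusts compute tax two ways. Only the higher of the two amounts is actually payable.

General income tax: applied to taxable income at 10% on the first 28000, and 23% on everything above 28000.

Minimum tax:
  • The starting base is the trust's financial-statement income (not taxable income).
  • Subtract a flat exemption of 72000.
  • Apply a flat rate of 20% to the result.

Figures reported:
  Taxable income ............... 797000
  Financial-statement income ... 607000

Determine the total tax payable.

General income tax:
  28000 × 10% = 2800
  769000 × 23% = 176870
  → 179670

Minimum tax:
  Base (financial-statement income): 607000
  Less exemption 72000 → base 535000
  535000 × 20% = 107000

179670 > 107000, so the general income tax governs.

179670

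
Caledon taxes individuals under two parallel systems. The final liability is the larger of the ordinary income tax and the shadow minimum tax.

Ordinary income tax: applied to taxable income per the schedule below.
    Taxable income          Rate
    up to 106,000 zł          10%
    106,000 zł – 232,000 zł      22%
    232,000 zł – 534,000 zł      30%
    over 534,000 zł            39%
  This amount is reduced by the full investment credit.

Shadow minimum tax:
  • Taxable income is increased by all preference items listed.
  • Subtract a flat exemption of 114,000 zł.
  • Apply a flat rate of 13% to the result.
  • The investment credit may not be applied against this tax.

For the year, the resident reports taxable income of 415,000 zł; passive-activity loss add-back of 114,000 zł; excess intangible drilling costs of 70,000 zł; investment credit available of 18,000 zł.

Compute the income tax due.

Shadow minimum tax:
  Adjusted income: 415,000 zł + 114,000 zł + 70,000 zł = 599,000 zł
  Less exemption 114,000 zł → base 485,000 zł
  485,000 zł × 13% = 63,050 zł

Ordinary income tax:
  106,000 zł × 10% = 10,600 zł
  126,000 zł × 22% = 27,720 zł
  183,000 zł × 30% = 54,900 zł
  → 93,220 zł
  Less investment credit 18,000 zł → 75,220 zł

75,220 zł > 63,050 zł, so the ordinary income tax governs.

75,220 zł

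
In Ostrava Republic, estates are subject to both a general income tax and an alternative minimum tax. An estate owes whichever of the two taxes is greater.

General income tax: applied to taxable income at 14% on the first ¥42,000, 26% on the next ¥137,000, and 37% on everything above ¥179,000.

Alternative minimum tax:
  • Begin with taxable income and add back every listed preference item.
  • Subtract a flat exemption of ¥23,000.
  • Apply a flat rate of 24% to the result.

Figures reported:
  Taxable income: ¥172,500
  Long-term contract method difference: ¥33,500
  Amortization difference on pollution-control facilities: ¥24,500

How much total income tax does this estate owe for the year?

General income tax:
  ¥42,000 × 14% = ¥5,880
  ¥130,500 × 26% = ¥33,930
  → ¥39,810

Alternative minimum tax:
  Adjusted income: ¥172,500 + ¥33,500 + ¥24,500 = ¥230,500
  Less exemption ¥23,000 → base ¥207,500
  ¥207,500 × 24% = ¥49,800

¥49,800 > ¥39,810, so the alternative minimum tax is the binding amount.

¥49,800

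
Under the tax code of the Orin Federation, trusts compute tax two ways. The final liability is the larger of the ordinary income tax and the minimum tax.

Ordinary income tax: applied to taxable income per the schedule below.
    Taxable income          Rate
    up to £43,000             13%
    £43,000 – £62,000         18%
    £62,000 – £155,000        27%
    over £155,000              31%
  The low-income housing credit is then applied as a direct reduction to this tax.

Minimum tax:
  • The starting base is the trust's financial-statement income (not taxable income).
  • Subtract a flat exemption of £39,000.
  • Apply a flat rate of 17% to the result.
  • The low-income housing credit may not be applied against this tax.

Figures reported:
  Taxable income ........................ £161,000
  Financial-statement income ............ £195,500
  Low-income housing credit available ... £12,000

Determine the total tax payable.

£26,605

Ordinary income tax:
  £43,000 × 13% = £5,590
  £19,000 × 18% = £3,420
  £93,000 × 27% = £25,110
  £6,000 × 31% = £1,860
  → £35,980
  Less low-income housing credit £12,000 → £23,980

Minimum tax:
  Base (financial-statement income): £195,500
  Less exemption £39,000 → base £156,500
  £156,500 × 17% = £26,605

£26,605 > £23,980, so the minimum tax is the binding amount.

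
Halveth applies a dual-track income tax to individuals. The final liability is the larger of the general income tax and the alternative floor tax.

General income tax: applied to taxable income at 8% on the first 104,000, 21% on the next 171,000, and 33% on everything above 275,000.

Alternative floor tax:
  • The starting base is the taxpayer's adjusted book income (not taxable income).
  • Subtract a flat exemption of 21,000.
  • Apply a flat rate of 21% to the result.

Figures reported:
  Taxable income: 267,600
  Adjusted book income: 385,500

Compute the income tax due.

General income tax:
  104,000 × 8% = 8,320
  163,600 × 21% = 34,356
  → 42,676

Alternative floor tax:
  Base (adjusted book income): 385,500
  Less exemption 21,000 → base 364,500
  364,500 × 21% = 76,545

76,545 > 42,676, so the alternative floor tax is the binding amount.

76,545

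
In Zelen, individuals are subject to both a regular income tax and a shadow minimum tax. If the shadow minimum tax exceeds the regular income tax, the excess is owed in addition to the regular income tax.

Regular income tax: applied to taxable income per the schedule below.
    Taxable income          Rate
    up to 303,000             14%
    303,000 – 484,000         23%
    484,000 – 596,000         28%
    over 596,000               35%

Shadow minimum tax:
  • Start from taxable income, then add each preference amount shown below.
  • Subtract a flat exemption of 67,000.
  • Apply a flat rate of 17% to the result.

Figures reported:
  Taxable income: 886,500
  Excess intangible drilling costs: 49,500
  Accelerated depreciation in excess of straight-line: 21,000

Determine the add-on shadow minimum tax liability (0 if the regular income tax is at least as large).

Regular income tax:
  303,000 × 14% = 42,420
  181,000 × 23% = 41,630
  112,000 × 28% = 31,360
  290,500 × 35% = 101,675
  → 217,085

Shadow minimum tax:
  Adjusted income: 886,500 + 49,500 + 21,000 = 957,000
  Less exemption 67,000 → base 890,000
  890,000 × 17% = 151,300

151,300 ≤ 217,085, so no add-on is due.

0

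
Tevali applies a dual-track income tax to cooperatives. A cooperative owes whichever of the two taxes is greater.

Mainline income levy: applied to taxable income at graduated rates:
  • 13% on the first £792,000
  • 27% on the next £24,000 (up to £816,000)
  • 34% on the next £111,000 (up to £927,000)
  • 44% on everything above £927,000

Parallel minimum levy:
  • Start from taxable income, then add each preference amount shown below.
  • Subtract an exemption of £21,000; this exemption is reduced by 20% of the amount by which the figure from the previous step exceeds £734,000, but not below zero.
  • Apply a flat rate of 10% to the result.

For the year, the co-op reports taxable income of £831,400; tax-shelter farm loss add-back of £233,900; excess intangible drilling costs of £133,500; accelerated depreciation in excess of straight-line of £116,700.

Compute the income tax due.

£131,550

Mainline income levy:
  £792,000 × 13% = £102,960
  £24,000 × 27% = £6,480
  £15,400 × 34% = £5,236
  → £114,676

Parallel minimum levy:
  Adjusted income: £831,400 + £233,900 + £133,500 + £116,700 = £1,315,500
  Exemption: 20% × (£1,315,500 − £734,000) = £116,300 ≥ £21,000, so the exemption is fully phased out
  Base: £1,315,500 − £0 = £1,315,500
  £1,315,500 × 10% = £131,550

£131,550 > £114,676, so the parallel minimum levy is the binding amount.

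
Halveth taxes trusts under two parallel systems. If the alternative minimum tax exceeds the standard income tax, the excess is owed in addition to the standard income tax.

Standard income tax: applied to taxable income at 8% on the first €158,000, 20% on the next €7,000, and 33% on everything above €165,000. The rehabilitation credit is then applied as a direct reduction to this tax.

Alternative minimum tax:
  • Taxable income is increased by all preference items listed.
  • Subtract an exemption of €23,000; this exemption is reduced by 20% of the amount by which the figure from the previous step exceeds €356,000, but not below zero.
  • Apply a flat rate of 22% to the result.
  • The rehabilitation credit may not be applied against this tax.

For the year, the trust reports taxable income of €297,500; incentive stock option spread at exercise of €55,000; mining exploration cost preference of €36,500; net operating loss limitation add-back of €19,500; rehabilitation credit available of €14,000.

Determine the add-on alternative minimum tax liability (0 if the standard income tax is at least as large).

Standard income tax:
  €158,000 × 8% = €12,640
  €7,000 × 20% = €1,400
  €132,500 × 33% = €43,725
  → €57,765
  Less rehabilitation credit €14,000 → €43,765

Alternative minimum tax:
  Adjusted income: €297,500 + €55,000 + €36,500 + €19,500 = €408,500
  Exemption: €23,000 − 20% × (€408,500 − €356,000) = €23,000 − €10,500 = €12,500
  Base: €408,500 − €12,500 = €396,000
  €396,000 × 22% = €87,120

Excess of alternative minimum tax over standard income tax: €87,120 − €43,765 = €43,355.

€43,355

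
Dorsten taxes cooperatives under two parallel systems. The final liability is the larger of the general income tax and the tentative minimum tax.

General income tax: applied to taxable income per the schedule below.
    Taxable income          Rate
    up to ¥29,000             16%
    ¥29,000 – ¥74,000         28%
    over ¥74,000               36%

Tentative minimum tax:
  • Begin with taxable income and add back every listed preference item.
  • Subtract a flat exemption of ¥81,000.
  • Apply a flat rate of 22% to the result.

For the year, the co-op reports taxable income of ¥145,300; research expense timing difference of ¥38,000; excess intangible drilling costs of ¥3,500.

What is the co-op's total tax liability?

Tentative minimum tax:
  Adjusted income: ¥145,300 + ¥38,000 + ¥3,500 = ¥186,800
  Less exemption ¥81,000 → base ¥105,800
  ¥105,800 × 22% = ¥23,276

General income tax:
  ¥29,000 × 16% = ¥4,640
  ¥45,000 × 28% = ¥12,600
  ¥71,300 × 36% = ¥25,668
  → ¥42,908

¥42,908 > ¥23,276, so the general income tax governs.

¥42,908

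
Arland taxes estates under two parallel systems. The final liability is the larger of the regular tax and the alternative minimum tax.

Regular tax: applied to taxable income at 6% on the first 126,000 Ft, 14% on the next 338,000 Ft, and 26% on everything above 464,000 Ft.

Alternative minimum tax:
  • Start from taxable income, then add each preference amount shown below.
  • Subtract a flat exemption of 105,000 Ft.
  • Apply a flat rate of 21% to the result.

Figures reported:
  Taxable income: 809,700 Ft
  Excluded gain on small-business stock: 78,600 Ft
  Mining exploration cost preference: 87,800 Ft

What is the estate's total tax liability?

182,931 Ft

Alternative minimum tax:
  Adjusted income: 809,700 Ft + 78,600 Ft + 87,800 Ft = 976,100 Ft
  Less exemption 105,000 Ft → base 871,100 Ft
  871,100 Ft × 21% = 182,931 Ft

Regular tax:
  126,000 Ft × 6% = 7,560 Ft
  338,000 Ft × 14% = 47,320 Ft
  345,700 Ft × 26% = 89,882 Ft
  → 144,762 Ft

182,931 Ft > 144,762 Ft, so the alternative minimum tax is the binding amount.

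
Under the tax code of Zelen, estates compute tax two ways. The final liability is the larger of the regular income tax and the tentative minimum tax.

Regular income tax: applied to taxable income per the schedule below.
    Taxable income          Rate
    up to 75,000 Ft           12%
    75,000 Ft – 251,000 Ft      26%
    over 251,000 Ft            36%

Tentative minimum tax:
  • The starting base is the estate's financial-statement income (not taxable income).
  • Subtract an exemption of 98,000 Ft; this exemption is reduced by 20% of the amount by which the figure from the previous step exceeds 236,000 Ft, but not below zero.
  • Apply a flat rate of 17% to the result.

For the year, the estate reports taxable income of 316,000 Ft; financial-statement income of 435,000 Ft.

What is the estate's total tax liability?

78,160 Ft

Tentative minimum tax:
  Base (financial-statement income): 435,000 Ft
  Exemption: 98,000 Ft − 20% × (435,000 Ft − 236,000 Ft) = 98,000 Ft − 39,800 Ft = 58,200 Ft
  Base: 435,000 Ft − 58,200 Ft = 376,800 Ft
  376,800 Ft × 17% = 64,056 Ft

Regular income tax:
  75,000 Ft × 12% = 9,000 Ft
  176,000 Ft × 26% = 45,760 Ft
  65,000 Ft × 36% = 23,400 Ft
  → 78,160 Ft

78,160 Ft > 64,056 Ft, so the regular income tax governs.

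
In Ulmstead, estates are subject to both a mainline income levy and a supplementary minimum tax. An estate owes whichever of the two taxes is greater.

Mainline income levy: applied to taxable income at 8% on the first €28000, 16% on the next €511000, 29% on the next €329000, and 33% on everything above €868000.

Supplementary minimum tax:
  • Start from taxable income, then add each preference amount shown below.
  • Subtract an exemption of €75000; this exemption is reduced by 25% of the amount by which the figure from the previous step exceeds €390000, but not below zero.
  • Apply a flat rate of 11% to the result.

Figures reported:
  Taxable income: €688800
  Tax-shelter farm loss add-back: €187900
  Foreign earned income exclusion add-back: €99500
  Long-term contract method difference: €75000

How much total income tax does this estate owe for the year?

€127442

Mainline income levy:
  €28000 × 8% = €2240
  €511000 × 16% = €81760
  €149800 × 29% = €43442
  → €127442

Supplementary minimum tax:
  Adjusted income: €688800 + €187900 + €99500 + €75000 = €1051200
  Exemption: 25% × (€1051200 − €390000) = €165300 ≥ €75000, so the exemption is fully phased out
  Base: €1051200 − €0 = €1051200
  €1051200 × 11% = €115632

€127442 > €115632, so the mainline income levy governs.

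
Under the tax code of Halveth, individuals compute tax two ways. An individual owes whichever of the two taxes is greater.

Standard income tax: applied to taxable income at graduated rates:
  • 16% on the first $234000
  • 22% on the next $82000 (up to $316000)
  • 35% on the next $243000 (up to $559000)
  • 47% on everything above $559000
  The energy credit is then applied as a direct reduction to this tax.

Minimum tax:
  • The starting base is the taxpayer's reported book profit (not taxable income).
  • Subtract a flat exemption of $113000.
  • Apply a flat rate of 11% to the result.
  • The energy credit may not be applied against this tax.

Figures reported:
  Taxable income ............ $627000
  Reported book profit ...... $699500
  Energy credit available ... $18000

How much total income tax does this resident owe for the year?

$154490

Standard income tax:
  $234000 × 16% = $37440
  $82000 × 22% = $18040
  $243000 × 35% = $85050
  $68000 × 47% = $31960
  → $172490
  Less energy credit $18000 → $154490

Minimum tax:
  Base (reported book profit): $699500
  Less exemption $113000 → base $586500
  $586500 × 11% = $64515

$154490 > $64515, so the standard income tax governs.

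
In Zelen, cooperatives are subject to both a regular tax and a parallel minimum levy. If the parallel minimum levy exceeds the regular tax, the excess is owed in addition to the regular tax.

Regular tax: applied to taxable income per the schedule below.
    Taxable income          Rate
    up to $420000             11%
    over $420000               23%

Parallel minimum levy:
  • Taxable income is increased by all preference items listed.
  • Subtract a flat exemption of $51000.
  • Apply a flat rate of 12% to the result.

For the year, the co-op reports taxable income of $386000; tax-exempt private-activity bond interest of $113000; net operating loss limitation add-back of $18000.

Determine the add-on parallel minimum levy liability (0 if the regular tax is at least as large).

Parallel minimum levy:
  Adjusted income: $386000 + $113000 + $18000 = $517000
  Less exemption $51000 → base $466000
  $466000 × 12% = $55920

Regular tax:
  $386000 × 11% = $42460

Excess of parallel minimum levy over regular tax: $55920 − $42460 = $13460.

$13460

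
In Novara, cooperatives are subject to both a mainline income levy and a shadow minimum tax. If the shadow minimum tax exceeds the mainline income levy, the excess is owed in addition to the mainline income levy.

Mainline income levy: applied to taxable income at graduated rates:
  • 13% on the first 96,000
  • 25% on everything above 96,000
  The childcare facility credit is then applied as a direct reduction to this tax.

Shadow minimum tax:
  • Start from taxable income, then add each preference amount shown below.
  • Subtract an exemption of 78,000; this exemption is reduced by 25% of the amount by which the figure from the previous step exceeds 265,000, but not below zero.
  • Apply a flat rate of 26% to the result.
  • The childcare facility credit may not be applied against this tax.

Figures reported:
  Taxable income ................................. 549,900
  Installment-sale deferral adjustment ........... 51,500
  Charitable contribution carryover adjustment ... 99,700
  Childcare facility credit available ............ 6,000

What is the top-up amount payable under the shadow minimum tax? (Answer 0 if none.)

Shadow minimum tax:
  Adjusted income: 549,900 + 51,500 + 99,700 = 701,100
  Exemption: 25% × (701,100 − 265,000) = 109,025 ≥ 78,000, so the exemption is fully phased out
  Base: 701,100 − 0 = 701,100
  701,100 × 26% = 182,286

Mainline income levy:
  96,000 × 13% = 12,480
  453,900 × 25% = 113,475
  → 125,955
  Less childcare facility credit 6,000 → 119,955

Excess of shadow minimum tax over mainline income levy: 182,286 − 119,955 = 62,331.

62,331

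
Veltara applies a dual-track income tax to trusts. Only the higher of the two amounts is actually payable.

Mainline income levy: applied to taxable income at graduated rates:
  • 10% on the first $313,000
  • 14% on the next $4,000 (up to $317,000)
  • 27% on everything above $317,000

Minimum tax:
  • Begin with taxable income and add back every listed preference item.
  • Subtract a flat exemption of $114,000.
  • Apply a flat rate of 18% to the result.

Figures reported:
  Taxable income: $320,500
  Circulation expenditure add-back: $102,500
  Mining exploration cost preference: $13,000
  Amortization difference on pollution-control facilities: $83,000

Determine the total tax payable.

Mainline income levy:
  $313,000 × 10% = $31,300
  $4,000 × 14% = $560
  $3,500 × 27% = $945
  → $32,805

Minimum tax:
  Adjusted income: $320,500 + $102,500 + $13,000 + $83,000 = $519,000
  Less exemption $114,000 → base $405,000
  $405,000 × 18% = $72,900

$72,900 > $32,805, so the minimum tax is the binding amount.

$72,900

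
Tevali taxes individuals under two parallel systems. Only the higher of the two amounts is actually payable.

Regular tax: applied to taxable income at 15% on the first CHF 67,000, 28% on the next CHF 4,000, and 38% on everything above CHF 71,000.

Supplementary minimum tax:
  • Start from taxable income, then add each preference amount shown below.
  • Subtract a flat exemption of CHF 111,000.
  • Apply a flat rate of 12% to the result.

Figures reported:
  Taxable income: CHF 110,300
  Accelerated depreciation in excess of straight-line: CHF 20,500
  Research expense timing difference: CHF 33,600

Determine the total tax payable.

Supplementary minimum tax:
  Adjusted income: CHF 110,300 + CHF 20,500 + CHF 33,600 = CHF 164,400
  Less exemption CHF 111,000 → base CHF 53,400
  CHF 53,400 × 12% = CHF 6,408

Regular tax:
  CHF 67,000 × 15% = CHF 10,050
  CHF 4,000 × 28% = CHF 1,120
  CHF 39,300 × 38% = CHF 14,934
  → CHF 26,104

CHF 26,104 > CHF 6,408, so the regular tax governs.

CHF 26,104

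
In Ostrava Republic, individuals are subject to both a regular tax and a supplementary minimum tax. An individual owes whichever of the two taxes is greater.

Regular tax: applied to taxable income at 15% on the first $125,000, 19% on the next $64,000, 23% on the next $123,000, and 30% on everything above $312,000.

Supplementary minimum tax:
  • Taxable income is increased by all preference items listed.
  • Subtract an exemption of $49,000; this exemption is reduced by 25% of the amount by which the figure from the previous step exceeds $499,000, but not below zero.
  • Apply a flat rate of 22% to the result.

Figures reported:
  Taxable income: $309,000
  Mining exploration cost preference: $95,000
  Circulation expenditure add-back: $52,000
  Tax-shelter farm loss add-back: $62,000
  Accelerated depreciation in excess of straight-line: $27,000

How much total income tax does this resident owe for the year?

Supplementary minimum tax:
  Adjusted income: $309,000 + $95,000 + $52,000 + $62,000 + $27,000 = $545,000
  Exemption: $49,000 − 25% × ($545,000 − $499,000) = $49,000 − $11,500 = $37,500
  Base: $545,000 − $37,500 = $507,500
  $507,500 × 22% = $111,650

Regular tax:
  $125,000 × 15% = $18,750
  $64,000 × 19% = $12,160
  $120,000 × 23% = $27,600
  → $58,510

$111,650 > $58,510, so the supplementary minimum tax is the binding amount.

$111,650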